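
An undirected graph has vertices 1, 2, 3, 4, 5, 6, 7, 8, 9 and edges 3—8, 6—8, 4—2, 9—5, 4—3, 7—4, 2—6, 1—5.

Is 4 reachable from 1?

Explore from 1.
Distance 1: reach 5.
Distance 2: reach 9.
The search is exhausted without reaching 4; it lies in a different component.

No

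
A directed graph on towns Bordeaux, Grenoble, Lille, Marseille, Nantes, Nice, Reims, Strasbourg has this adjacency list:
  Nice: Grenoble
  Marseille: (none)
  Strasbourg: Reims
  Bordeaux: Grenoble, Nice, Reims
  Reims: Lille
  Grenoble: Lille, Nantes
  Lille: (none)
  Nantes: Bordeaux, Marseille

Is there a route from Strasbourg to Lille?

Yes

Explore from Strasbourg.
Distance 1: reach Reims.
Distance 2: reach Lille.
Found Lille.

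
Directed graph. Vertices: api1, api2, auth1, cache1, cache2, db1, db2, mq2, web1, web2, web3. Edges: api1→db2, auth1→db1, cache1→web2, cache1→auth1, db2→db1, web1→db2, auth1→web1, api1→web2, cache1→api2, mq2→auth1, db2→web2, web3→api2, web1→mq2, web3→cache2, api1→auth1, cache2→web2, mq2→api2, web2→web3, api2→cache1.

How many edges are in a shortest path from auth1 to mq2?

2

Distance 0: auth1.
Distance 1: db1, web1.
Distance 2: db2, mq2 — contains mq2.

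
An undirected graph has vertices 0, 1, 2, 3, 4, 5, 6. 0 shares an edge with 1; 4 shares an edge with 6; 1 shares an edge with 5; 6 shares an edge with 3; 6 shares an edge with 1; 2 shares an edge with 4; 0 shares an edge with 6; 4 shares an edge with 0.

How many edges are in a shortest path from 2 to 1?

Distance 0: 2.
Distance 1: 4.
Distance 2: 0, 6.
Distance 3: 1, 3 — contains 1.

3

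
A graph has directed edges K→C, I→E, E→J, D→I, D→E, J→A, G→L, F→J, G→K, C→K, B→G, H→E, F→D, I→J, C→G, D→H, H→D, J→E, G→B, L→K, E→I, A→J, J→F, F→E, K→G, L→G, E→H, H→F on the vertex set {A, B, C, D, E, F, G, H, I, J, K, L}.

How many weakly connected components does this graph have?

2

From A: component {A, D, E, F, H, I, J}.
From B: component {B, C, G, K, L}.
That's 2 components.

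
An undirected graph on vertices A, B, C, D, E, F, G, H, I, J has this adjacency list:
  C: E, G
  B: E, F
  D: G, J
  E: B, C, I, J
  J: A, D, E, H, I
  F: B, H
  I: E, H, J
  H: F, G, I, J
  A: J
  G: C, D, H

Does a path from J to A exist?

Explore from J.
Distance 1: reach A, D, E, H, I.
Found A.

Yes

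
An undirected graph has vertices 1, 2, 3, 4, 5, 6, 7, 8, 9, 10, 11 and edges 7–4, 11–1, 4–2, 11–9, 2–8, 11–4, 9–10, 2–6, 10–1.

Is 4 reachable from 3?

No

3 has no edges, so nothing is reachable from it.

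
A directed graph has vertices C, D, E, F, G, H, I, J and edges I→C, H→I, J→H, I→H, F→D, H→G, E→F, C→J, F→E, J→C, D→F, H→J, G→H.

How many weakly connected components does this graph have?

From C: component {C, G, H, I, J}.
From D: component {D, E, F}.
That's 2 components.

2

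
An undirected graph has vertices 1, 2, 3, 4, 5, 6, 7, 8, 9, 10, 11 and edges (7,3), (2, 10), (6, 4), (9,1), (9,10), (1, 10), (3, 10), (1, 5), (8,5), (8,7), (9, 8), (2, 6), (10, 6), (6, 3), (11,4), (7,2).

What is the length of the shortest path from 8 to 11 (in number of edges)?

Distance 0: 8.
Distance 1: 5, 7, 9.
Distance 2: 1, 2, 3, 10.
Distance 3: 6.
Distance 4: 4.
Distance 5: 11 — contains 11.

5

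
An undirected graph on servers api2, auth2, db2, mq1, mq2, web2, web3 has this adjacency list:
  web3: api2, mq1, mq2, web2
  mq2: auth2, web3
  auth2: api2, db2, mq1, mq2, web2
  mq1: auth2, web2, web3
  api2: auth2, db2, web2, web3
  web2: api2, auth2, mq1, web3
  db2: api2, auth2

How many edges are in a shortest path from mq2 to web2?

Distance 0: mq2.
Distance 1: auth2, web3.
Distance 2: api2, db2, mq1, web2 — contains web2.

2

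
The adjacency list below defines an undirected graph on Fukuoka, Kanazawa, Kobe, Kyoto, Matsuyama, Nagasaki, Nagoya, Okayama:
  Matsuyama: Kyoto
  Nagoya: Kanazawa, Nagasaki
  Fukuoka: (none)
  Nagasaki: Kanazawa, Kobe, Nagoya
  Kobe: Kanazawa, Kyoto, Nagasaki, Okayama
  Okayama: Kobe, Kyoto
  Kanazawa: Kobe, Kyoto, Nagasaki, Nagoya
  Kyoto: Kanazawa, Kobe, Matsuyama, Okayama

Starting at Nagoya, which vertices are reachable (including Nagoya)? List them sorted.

Kanazawa, Kobe, Kyoto, Matsuyama, Nagasaki, Nagoya, Okayama

Start at Nagoya.
Its neighbours: Kanazawa, Nagasaki.
Then their neighbours: Kobe, Kyoto.
Then next layer: Matsuyama, Okayama.
Nothing further is reachable.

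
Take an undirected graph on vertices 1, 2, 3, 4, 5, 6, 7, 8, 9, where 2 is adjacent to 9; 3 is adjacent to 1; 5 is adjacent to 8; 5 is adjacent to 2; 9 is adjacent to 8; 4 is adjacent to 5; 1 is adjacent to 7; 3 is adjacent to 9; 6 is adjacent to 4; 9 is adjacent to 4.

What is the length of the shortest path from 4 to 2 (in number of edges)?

Distance 0: 4.
Distance 1: 5, 6, 9.
Distance 2: 2, 3, 8 — contains 2.

2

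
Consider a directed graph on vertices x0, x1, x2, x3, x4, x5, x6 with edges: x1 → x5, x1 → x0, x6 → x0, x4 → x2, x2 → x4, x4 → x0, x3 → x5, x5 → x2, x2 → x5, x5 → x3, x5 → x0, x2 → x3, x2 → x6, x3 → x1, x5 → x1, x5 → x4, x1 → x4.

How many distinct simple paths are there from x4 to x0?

x4→x0
x4→x2→x3→x1→x0
x4→x2→x3→x1→x5→x0
x4→x2→x3→x5→x0
x4→x2→x3→x5→x1→x0
x4→x2→x5→x0
x4→x2→x5→x1→x0
x4→x2→x5→x3→x1→x0
x4→x2→x6→x0

9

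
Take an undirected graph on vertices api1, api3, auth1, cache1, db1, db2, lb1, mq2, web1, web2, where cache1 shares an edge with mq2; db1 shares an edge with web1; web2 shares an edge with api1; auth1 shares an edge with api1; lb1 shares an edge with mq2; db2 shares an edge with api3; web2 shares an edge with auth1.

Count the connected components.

4

From api1: component {api1, auth1, web2}.
From api3: component {api3, db2}.
From cache1: component {cache1, lb1, mq2}.
From db1: component {db1, web1}.
That's 4 components.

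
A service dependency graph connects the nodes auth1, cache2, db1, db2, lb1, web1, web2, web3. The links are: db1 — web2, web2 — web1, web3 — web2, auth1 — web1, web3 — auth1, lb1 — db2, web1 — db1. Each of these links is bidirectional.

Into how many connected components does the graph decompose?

3

From auth1: component {auth1, db1, web1, web2, web3}.
From cache2: component {cache2}.
From db2: component {db2, lb1}.
That's 3 components.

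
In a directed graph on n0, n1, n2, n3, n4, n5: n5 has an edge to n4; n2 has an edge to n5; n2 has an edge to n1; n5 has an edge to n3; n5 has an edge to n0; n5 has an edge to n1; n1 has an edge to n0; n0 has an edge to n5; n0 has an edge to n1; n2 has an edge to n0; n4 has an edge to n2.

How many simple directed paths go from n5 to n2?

n5→n4→n2

1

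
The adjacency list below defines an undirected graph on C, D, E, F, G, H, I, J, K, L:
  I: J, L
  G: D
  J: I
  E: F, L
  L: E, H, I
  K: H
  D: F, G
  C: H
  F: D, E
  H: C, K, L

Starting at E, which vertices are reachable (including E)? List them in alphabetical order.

C, D, E, F, G, H, I, J, K, L

Start at E.
Its neighbours: F, L.
Then their neighbours: D, H, I.
Then next layer: C, G, J, K.
Every vertex is now reached.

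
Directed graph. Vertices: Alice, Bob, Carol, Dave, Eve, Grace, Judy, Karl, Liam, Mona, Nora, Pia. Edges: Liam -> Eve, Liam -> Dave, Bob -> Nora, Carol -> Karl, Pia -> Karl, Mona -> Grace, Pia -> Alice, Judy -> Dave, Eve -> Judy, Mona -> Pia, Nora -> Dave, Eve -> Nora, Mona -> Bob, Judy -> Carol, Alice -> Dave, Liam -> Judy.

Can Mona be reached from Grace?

No

Grace has no outgoing edges, so nothing is reachable from it.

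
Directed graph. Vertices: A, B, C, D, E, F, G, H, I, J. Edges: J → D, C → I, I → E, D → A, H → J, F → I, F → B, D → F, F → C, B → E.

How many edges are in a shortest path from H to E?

5

Distance 0: H.
Distance 1: J.
Distance 2: D.
Distance 3: A, F.
Distance 4: B, C, I.
Distance 5: E — contains E.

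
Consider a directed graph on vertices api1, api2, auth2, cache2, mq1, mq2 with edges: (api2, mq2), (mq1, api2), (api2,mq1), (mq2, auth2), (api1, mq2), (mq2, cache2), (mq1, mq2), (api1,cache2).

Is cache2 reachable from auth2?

No

auth2 has no outgoing edges, so nothing is reachable from it.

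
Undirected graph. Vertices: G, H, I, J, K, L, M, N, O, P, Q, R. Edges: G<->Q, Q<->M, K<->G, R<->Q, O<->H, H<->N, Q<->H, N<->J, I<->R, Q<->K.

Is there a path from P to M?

No

P has no edges, so nothing is reachable from it.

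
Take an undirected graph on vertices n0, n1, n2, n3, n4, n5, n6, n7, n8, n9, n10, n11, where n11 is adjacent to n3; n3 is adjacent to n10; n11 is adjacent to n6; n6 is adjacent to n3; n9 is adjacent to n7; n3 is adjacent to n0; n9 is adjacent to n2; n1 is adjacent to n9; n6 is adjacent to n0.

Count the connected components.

5

From n0: component {n0, n3, n6, n10, n11}.
From n1: component {n1, n2, n7, n9}.
From n4: component {n4}.
From n5: component {n5}.
From n8: component {n8}.
That's 5 components.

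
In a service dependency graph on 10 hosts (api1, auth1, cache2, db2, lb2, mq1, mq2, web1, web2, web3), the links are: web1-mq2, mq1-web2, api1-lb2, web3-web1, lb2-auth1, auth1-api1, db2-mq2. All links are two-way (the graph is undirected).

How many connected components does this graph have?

From api1: component {api1, auth1, lb2}.
From cache2: component {cache2}.
From db2: component {db2, mq2, web1, web3}.
From mq1: component {mq1, web2}.
That's 4 components.

4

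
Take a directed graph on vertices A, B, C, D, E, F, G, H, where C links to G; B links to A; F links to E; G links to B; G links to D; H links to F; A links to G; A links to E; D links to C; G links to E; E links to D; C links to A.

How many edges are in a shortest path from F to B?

Distance 0: F.
Distance 1: E.
Distance 2: D.
Distance 3: C.
Distance 4: A, G.
Distance 5: B — contains B.

5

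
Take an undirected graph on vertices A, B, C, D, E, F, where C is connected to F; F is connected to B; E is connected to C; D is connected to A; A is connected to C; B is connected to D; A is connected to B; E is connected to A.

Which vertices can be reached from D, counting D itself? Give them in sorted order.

Start at D.
Its neighbours: A, B.
Then their neighbours: C, E, F.
Every vertex is now reached.

A, B, C, D, E, F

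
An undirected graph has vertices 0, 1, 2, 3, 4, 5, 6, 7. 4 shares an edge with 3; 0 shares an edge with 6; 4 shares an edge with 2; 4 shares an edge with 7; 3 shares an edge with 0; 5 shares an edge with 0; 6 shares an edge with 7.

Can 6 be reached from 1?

No

1 has no edges, so nothing is reachable from it.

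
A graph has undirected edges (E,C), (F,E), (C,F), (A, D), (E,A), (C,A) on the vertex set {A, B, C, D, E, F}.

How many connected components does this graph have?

2

From A: component {A, C, D, E, F}.
From B: component {B}.
That's 2 components.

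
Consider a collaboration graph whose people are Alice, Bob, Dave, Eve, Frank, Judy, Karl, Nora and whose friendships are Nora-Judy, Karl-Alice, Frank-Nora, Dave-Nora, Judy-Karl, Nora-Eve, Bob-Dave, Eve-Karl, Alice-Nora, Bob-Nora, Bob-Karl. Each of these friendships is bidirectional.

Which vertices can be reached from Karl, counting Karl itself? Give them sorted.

Start at Karl.
Its neighbours: Alice, Bob, Eve, Judy.
Then their neighbours: Dave, Nora.
Then next layer: Frank.
Every vertex is now reached.

Alice, Bob, Dave, Eve, Frank, Judy, Karl, Nora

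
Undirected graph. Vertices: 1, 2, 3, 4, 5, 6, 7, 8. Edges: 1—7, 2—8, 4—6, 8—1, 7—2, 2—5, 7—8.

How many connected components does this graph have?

3

From 1: component {1, 2, 5, 7, 8}.
From 3: component {3}.
From 4: component {4, 6}.
That's 3 components.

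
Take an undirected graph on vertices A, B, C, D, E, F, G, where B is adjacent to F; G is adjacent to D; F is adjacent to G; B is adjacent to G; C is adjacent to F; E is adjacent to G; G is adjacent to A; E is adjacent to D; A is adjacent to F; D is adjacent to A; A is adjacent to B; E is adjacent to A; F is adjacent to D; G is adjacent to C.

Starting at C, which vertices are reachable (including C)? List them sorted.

Start at C.
Its neighbours: F, G.
Then their neighbours: A, B, D, E.
Every vertex is now reached.

A, B, C, D, E, F, G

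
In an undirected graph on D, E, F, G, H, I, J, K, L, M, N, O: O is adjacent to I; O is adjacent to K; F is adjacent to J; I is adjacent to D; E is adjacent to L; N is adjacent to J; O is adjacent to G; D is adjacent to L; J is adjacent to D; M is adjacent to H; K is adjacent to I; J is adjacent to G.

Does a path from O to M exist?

No

Explore from O.
Distance 1: reach G, I, K.
Distance 2: reach D, J.
Distance 3: reach F, L, N.
Distance 4: reach E.
The search is exhausted without reaching M; it lies in a different component.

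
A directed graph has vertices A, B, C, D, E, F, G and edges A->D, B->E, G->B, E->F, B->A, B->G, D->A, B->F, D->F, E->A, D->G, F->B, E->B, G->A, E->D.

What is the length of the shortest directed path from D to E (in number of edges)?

Distance 0: D.
Distance 1: A, F, G.
Distance 2: B.
Distance 3: E — contains E.

3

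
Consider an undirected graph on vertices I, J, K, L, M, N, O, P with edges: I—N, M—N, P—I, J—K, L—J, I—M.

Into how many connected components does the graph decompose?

3

From I: component {I, M, N, P}.
From J: component {J, K, L}.
From O: component {O}.
That's 3 components.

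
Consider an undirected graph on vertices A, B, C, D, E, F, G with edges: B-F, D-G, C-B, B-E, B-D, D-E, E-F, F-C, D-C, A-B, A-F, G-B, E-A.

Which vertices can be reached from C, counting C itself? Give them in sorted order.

A, B, C, D, E, F, G

Start at C.
Its neighbours: B, D, F.
Then their neighbours: A, E, G.
Every vertex is now reached.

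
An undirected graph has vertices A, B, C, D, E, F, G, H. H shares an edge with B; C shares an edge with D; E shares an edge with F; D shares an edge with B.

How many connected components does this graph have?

4

From A: component {A}.
From B: component {B, C, D, H}.
From E: component {E, F}.
From G: component {G}.
That's 4 components.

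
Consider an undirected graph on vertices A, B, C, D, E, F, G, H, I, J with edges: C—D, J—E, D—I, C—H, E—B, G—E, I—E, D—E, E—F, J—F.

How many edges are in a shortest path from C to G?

3

Distance 0: C.
Distance 1: D, H.
Distance 2: E, I.
Distance 3: B, F, G, J — contains G.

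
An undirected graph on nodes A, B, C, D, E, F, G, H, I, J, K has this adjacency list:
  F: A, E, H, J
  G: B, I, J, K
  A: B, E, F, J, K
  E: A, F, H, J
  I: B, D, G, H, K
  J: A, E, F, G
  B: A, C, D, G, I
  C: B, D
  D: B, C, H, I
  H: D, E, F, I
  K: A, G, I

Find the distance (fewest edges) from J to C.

3

Distance 0: J.
Distance 1: A, E, F, G.
Distance 2: B, H, I, K.
Distance 3: C, D — contains C.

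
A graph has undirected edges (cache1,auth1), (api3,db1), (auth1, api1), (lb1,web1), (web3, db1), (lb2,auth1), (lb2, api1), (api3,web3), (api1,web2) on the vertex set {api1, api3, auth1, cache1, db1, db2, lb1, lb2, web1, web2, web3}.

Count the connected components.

From api1: component {api1, auth1, cache1, lb2, web2}.
From api3: component {api3, db1, web3}.
From db2: component {db2}.
From lb1: component {lb1, web1}.
That's 4 components.

4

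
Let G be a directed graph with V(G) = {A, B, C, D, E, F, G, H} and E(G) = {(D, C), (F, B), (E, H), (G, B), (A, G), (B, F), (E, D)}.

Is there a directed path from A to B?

Yes

Explore from A.
Distance 1: reach G.
Distance 2: reach B.
Found B.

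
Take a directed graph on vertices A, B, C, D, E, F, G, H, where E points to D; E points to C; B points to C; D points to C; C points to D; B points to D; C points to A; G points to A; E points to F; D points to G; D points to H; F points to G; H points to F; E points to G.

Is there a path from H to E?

No

Explore from H.
Distance 1: reach F.
Distance 2: reach G.
Distance 3: reach A.
The search from H is exhausted; no directed path reaches E.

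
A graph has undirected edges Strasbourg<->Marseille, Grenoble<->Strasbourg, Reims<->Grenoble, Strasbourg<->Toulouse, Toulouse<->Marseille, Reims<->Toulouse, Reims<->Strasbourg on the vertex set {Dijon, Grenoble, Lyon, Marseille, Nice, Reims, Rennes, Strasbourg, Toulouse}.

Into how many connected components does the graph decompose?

From Dijon: component {Dijon}.
From Grenoble: component {Grenoble, Marseille, Reims, Strasbourg, Toulouse}.
From Lyon: component {Lyon}.
From Nice: component {Nice}.
From Rennes: component {Rennes}.
That's 5 components.

5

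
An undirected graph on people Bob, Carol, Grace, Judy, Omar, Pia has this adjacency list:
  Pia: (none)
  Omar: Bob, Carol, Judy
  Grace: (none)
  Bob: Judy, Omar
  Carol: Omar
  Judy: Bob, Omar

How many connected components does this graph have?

3

From Bob: component {Bob, Carol, Judy, Omar}.
From Grace: component {Grace}.
From Pia: component {Pia}.
That's 3 components.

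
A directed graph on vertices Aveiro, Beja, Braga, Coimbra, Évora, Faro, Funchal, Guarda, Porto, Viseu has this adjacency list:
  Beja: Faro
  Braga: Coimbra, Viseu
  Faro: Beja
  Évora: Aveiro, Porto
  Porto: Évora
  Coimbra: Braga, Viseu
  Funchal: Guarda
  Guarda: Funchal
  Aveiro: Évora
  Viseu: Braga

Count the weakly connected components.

From Aveiro: component {Aveiro, Évora, Porto}.
From Beja: component {Beja, Faro}.
From Braga: component {Braga, Coimbra, Viseu}.
From Funchal: component {Funchal, Guarda}.
That's 4 components.

4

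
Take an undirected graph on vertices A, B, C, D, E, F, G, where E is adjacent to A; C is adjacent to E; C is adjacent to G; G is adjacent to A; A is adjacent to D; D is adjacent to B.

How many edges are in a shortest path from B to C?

4

Distance 0: B.
Distance 1: D.
Distance 2: A.
Distance 3: E, G.
Distance 4: C — contains C.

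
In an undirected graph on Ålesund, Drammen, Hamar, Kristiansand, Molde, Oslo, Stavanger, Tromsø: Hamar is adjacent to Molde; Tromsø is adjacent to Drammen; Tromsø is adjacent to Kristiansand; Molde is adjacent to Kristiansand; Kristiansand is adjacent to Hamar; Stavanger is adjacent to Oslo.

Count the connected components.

3

From Ålesund: component {Ålesund}.
From Drammen: component {Drammen, Hamar, Kristiansand, Molde, Tromsø}.
From Oslo: component {Oslo, Stavanger}.
That's 3 components.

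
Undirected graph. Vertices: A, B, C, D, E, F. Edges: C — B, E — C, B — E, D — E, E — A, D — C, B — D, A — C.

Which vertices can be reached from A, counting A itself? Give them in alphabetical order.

Start at A.
Its neighbours: C, E.
Then their neighbours: B, D.
Nothing further is reachable.

A, B, C, D, E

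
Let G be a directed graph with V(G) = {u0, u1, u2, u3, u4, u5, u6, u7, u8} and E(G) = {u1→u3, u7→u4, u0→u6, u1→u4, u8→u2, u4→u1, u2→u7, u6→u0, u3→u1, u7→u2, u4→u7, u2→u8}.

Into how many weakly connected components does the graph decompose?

3

From u0: component {u0, u6}.
From u1: component {u1, u2, u3, u4, u7, u8}.
From u5: component {u5}.
That's 3 components.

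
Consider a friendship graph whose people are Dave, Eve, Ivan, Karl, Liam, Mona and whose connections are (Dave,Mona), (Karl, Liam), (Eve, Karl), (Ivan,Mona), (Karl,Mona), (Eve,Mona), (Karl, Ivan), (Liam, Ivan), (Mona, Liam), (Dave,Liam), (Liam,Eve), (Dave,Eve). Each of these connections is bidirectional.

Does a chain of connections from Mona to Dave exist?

Explore from Mona.
Distance 1: reach Dave, Eve, Ivan, Karl, Liam.
Found Dave.

Yes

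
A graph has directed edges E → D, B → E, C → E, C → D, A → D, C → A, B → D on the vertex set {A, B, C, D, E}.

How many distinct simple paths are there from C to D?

C→A→D
C→D
C→E→D

3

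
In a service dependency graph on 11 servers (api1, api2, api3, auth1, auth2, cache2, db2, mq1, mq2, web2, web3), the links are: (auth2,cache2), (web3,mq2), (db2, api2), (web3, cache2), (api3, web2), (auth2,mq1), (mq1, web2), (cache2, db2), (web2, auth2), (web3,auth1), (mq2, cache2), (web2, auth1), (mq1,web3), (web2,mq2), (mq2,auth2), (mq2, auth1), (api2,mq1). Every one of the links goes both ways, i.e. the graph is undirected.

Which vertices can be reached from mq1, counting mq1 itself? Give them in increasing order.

api2, api3, auth1, auth2, cache2, db2, mq1, mq2, web2, web3

Start at mq1.
Its neighbours: api2, auth2, web2, web3.
Then their neighbours: api3, auth1, cache2, db2, mq2.
Nothing further is reachable.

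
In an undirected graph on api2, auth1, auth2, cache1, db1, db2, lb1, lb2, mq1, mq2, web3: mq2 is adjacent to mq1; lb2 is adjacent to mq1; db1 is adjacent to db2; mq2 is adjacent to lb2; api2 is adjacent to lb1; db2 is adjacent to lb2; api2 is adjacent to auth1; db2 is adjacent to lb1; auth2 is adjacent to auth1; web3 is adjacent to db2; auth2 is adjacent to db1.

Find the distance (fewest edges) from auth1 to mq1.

5

Distance 0: auth1.
Distance 1: api2, auth2.
Distance 2: db1, lb1.
Distance 3: db2.
Distance 4: lb2, web3.
Distance 5: mq1, mq2 — contains mq1.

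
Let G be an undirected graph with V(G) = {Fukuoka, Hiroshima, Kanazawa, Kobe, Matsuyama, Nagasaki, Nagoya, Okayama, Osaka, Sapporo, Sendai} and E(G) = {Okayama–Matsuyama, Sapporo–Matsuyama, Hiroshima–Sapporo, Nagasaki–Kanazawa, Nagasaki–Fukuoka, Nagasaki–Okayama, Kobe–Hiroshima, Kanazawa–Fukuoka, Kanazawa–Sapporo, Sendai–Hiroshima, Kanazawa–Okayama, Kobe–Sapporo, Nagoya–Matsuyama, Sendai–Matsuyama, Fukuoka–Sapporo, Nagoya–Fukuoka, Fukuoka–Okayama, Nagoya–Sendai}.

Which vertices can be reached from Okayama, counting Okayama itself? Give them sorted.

Start at Okayama.
Its neighbours: Fukuoka, Kanazawa, Matsuyama, Nagasaki.
Then their neighbours: Nagoya, Sapporo, Sendai.
Then next layer: Hiroshima, Kobe.
Nothing further is reachable.

Fukuoka, Hiroshima, Kanazawa, Kobe, Matsuyama, Nagasaki, Nagoya, Okayama, Sapporo, Sendai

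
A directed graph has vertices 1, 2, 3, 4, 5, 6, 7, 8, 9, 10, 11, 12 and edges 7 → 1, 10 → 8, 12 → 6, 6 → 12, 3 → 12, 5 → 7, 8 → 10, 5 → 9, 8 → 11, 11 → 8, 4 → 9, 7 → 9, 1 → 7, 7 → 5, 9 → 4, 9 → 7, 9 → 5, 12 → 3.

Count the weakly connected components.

4

From 1: component {1, 4, 5, 7, 9}.
From 2: component {2}.
From 3: component {3, 6, 12}.
From 8: component {8, 10, 11}.
That's 4 components.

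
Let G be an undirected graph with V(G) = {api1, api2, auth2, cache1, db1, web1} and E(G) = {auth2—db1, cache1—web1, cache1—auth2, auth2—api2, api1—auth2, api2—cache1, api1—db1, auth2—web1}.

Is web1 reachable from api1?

Explore from api1.
Distance 1: reach auth2, db1.
Distance 2: reach api2, cache1, web1.
Found web1.

Yes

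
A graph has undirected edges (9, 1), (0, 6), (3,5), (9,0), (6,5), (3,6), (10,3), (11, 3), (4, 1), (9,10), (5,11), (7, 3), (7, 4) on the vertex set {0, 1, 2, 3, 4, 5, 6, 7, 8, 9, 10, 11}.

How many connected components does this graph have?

3

From 0: component {0, 1, 3, 4, 5, 6, 7, 9, 10, 11}.
From 2: component {2}.
From 8: component {8}.
That's 3 components.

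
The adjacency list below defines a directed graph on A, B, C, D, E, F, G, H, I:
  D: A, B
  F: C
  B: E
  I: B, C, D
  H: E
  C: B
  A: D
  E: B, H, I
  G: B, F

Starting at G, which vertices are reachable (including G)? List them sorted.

A, B, C, D, E, F, G, H, I

Start at G.
Its neighbours: B, F.
Then their neighbours: C, E.
Then next layer: H, I.
Then next layer: D.
Then next layer: A.
Every vertex is now reached.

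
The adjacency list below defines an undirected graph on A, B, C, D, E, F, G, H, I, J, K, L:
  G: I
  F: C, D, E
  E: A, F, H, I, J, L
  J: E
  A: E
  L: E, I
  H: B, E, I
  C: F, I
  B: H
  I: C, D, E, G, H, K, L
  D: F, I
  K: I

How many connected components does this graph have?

From A: component {A, B, C, D, E, F, G, H, I, J, K, L}.
That's 1 component.

1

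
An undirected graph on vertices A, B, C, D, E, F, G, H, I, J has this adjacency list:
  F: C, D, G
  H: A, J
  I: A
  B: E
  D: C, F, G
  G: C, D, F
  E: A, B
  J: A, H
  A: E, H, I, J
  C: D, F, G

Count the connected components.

From A: component {A, B, E, H, I, J}.
From C: component {C, D, F, G}.
That's 2 components.

2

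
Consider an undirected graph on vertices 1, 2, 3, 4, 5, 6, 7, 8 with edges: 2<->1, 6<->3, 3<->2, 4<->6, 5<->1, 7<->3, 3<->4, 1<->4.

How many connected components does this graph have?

From 1: component {1, 2, 3, 4, 5, 6, 7}.
From 8: component {8}.
That's 2 components.

2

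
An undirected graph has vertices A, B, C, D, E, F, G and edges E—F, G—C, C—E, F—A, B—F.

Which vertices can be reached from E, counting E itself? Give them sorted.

A, B, C, E, F, G

Start at E.
Its neighbours: C, F.
Then their neighbours: A, B, G.
Nothing further is reachable.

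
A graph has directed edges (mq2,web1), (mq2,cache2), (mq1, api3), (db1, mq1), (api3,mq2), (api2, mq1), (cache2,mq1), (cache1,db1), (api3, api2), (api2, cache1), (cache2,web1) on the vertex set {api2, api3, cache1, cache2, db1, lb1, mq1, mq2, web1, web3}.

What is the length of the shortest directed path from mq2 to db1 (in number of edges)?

Distance 0: mq2.
Distance 1: cache2, web1.
Distance 2: mq1.
Distance 3: api3.
Distance 4: api2.
Distance 5: cache1.
Distance 6: db1 — contains db1.

6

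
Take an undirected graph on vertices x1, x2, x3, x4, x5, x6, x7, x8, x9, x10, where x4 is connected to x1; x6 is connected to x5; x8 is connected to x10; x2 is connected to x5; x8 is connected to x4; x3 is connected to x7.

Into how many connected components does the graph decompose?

4

From x1: component {x1, x4, x8, x10}.
From x2: component {x2, x5, x6}.
From x3: component {x3, x7}.
From x9: component {x9}.
That's 4 components.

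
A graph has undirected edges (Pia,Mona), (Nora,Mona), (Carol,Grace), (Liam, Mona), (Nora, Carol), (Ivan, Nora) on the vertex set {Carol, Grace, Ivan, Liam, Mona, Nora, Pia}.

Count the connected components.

1

From Carol: component {Carol, Grace, Ivan, Liam, Mona, Nora, Pia}.
That's 1 component.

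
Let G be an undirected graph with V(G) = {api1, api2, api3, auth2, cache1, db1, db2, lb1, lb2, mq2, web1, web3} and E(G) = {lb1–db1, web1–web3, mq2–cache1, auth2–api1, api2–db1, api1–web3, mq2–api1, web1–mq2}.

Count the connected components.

5

From api1: component {api1, auth2, cache1, mq2, web1, web3}.
From api2: component {api2, db1, lb1}.
From api3: component {api3}.
From db2: component {db2}.
From lb2: component {lb2}.
That's 5 components.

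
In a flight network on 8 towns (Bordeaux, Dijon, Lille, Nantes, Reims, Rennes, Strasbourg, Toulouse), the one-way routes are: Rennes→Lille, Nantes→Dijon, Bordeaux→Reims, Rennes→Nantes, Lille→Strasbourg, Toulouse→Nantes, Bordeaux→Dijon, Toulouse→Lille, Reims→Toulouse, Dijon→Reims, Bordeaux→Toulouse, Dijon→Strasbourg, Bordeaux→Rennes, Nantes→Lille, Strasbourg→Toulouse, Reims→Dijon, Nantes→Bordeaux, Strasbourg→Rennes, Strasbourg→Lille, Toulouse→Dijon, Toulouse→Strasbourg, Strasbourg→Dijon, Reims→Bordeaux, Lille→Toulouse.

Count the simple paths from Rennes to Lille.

Rennes→Lille
Rennes→Nantes→Bordeaux→Dijon→Reims→Toulouse→Lille
Rennes→Nantes→Bordeaux→Dijon→Reims→Toulouse→Strasbourg→Lille
Rennes→Nantes→Bordeaux→Dijon→Strasbourg→Lille
Rennes→Nantes→Bordeaux→Dijon→Strasbourg→Toulouse→Lille
Rennes→Nantes→Bordeaux→Reims→Dijon→Strasbourg→Lille
Rennes→Nantes→Bordeaux→Reims→Dijon→Strasbourg→Toulouse→Lille
Rennes→Nantes→Bordeaux→Reims→Toulouse→Dijon→Strasbourg→Lille
... and 12 more.

20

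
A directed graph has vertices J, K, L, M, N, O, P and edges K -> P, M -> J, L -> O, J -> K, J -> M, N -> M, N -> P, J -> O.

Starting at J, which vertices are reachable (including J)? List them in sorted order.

Start at J.
Its neighbours: K, M, O.
Then their neighbours: P.
Nothing further is reachable.

J, K, M, O, P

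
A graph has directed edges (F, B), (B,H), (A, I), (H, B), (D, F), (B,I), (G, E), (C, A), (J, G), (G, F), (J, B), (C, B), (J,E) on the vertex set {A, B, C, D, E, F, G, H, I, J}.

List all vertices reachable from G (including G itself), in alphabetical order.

B, E, F, G, H, I

Start at G.
Its neighbours: E, F.
Then their neighbours: B.
Then next layer: H, I.
Nothing further is reachable.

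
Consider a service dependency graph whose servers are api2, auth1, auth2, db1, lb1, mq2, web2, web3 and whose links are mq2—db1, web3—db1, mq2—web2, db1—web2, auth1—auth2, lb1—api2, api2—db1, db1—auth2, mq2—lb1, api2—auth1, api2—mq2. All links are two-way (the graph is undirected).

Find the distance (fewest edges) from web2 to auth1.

3

Distance 0: web2.
Distance 1: db1, mq2.
Distance 2: api2, auth2, lb1, web3.
Distance 3: auth1 — contains auth1.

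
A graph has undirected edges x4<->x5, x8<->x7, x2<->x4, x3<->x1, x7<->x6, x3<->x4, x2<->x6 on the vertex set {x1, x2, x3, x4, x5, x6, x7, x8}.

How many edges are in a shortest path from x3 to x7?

Distance 0: x3.
Distance 1: x1, x4.
Distance 2: x2, x5.
Distance 3: x6.
Distance 4: x7 — contains x7.

4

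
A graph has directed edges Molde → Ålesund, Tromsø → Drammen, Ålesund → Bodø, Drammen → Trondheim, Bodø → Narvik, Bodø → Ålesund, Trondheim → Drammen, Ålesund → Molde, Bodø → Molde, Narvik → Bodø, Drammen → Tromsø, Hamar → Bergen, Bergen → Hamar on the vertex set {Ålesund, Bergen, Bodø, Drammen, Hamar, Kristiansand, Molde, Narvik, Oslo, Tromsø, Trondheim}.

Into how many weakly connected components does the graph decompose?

From Ålesund: component {Ålesund, Bodø, Molde, Narvik}.
From Bergen: component {Bergen, Hamar}.
From Drammen: component {Drammen, Tromsø, Trondheim}.
From Kristiansand: component {Kristiansand}.
From Oslo: component {Oslo}.
That's 5 components.

5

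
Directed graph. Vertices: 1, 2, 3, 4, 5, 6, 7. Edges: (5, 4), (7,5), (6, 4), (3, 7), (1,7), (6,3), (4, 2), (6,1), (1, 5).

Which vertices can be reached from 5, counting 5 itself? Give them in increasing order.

2, 4, 5

Start at 5.
Its neighbours: 4.
Then their neighbours: 2.
Nothing further is reachable.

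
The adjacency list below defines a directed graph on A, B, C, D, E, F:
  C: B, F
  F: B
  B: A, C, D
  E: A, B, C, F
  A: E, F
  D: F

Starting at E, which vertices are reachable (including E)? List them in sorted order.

A, B, C, D, E, F

Start at E.
Its neighbours: A, B, C, F.
Then their neighbours: D.
Every vertex is now reached.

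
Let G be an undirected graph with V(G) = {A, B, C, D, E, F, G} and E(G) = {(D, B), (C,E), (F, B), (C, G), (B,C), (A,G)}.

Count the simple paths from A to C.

A–G–C

1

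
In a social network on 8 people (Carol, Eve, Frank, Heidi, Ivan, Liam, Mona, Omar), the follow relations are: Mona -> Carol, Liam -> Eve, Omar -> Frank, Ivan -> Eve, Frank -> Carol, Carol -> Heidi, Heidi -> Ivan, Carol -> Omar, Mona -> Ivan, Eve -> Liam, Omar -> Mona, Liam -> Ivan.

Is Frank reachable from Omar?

Explore from Omar.
Distance 1: reach Frank, Mona.
Found Frank.

Yes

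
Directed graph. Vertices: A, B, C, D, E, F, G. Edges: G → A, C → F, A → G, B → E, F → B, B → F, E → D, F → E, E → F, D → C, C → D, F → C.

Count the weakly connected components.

From A: component {A, G}.
From B: component {B, C, D, E, F}.
That's 2 components.

2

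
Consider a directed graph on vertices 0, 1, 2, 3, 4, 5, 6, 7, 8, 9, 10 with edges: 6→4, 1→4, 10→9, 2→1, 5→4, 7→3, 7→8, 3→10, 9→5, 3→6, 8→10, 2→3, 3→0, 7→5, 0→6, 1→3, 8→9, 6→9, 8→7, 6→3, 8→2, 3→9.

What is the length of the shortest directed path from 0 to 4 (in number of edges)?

Distance 0: 0.
Distance 1: 6.
Distance 2: 3, 4, 9 — contains 4.

2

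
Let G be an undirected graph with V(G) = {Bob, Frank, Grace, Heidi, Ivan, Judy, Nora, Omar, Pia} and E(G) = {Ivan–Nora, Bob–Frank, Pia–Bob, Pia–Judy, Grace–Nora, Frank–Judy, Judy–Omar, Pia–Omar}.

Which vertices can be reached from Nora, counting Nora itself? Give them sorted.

Grace, Ivan, Nora

Start at Nora.
Its neighbours: Grace, Ivan.
Nothing further is reachable.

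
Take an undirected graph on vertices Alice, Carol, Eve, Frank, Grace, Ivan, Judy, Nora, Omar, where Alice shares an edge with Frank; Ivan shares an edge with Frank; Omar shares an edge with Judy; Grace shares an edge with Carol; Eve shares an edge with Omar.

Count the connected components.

4

From Alice: component {Alice, Frank, Ivan}.
From Carol: component {Carol, Grace}.
From Eve: component {Eve, Judy, Omar}.
From Nora: component {Nora}.
That's 4 components.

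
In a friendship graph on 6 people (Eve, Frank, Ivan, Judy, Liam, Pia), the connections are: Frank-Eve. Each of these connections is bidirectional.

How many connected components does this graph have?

From Eve: component {Eve, Frank}.
From Ivan: component {Ivan}.
From Judy: component {Judy}.
From Liam: component {Liam}.
From Pia: component {Pia}.
That's 5 components.

5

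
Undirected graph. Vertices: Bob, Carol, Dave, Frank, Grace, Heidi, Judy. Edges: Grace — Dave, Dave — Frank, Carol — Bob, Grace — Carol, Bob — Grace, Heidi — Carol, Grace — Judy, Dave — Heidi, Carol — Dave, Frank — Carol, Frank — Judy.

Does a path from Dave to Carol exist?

Explore from Dave.
Distance 1: reach Carol, Frank, Grace, Heidi.
Found Carol.

Yes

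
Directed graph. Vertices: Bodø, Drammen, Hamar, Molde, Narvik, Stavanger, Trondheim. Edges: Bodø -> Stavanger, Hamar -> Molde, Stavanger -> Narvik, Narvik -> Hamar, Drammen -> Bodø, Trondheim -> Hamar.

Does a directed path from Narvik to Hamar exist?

Explore from Narvik.
Distance 1: reach Hamar.
Found Hamar.

Yes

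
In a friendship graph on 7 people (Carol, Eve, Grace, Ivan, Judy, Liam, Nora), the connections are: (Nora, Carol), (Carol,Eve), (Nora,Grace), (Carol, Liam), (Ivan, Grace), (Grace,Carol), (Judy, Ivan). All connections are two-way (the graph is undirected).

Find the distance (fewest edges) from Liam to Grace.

Distance 0: Liam.
Distance 1: Carol.
Distance 2: Eve, Grace, Nora — contains Grace.

2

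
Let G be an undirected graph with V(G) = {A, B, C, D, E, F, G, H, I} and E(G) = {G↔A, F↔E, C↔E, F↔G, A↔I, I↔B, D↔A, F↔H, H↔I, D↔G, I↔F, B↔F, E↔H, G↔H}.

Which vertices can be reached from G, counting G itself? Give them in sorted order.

A, B, C, D, E, F, G, H, I

Start at G.
Its neighbours: A, D, F, H.
Then their neighbours: B, E, I.
Then next layer: C.
Every vertex is now reached.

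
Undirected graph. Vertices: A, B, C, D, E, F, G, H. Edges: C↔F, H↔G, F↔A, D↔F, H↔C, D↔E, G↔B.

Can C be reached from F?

Explore from F.
Distance 1: reach A, C, D.
Found C.

Yes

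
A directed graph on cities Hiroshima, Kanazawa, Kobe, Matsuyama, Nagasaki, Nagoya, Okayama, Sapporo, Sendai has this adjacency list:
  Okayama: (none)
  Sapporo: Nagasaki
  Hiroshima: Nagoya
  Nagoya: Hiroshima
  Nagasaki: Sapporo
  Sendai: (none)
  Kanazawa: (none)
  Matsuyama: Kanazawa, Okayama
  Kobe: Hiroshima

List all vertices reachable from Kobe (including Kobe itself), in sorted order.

Hiroshima, Kobe, Nagoya

Start at Kobe.
Its neighbours: Hiroshima.
Then their neighbours: Nagoya.
Nothing further is reachable.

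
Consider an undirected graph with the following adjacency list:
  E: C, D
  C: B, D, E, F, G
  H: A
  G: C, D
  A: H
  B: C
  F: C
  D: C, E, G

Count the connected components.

2

From A: component {A, H}.
From B: component {B, C, D, E, F, G}.
That's 2 components.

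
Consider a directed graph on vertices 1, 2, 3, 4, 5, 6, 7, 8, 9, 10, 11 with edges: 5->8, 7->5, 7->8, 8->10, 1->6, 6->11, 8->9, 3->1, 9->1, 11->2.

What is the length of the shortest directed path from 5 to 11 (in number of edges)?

5

Distance 0: 5.
Distance 1: 8.
Distance 2: 9, 10.
Distance 3: 1.
Distance 4: 6.
Distance 5: 11 — contains 11.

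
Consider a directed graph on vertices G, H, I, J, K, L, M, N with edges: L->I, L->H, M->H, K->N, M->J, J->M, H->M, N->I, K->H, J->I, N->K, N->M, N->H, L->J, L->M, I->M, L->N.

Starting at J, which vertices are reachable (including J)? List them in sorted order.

Start at J.
Its neighbours: I, M.
Then their neighbours: H.
Nothing further is reachable.

H, I, J, M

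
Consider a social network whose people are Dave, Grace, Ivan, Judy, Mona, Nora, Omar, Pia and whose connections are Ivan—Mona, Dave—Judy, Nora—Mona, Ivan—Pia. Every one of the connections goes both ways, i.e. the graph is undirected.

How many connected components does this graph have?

4

From Dave: component {Dave, Judy}.
From Grace: component {Grace}.
From Ivan: component {Ivan, Mona, Nora, Pia}.
From Omar: component {Omar}.
That's 4 components.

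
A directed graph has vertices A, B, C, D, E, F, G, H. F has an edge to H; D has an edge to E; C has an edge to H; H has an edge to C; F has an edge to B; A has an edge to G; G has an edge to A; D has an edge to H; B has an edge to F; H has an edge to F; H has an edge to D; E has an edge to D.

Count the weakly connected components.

From A: component {A, G}.
From B: component {B, C, D, E, F, H}.
That's 2 components.

2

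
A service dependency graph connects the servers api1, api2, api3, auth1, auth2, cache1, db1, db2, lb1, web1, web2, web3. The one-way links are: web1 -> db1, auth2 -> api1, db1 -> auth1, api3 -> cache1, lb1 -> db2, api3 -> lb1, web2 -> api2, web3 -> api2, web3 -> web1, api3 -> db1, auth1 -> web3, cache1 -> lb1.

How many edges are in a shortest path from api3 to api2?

Distance 0: api3.
Distance 1: cache1, db1, lb1.
Distance 2: auth1, db2.
Distance 3: web3.
Distance 4: api2, web1 — contains api2.

4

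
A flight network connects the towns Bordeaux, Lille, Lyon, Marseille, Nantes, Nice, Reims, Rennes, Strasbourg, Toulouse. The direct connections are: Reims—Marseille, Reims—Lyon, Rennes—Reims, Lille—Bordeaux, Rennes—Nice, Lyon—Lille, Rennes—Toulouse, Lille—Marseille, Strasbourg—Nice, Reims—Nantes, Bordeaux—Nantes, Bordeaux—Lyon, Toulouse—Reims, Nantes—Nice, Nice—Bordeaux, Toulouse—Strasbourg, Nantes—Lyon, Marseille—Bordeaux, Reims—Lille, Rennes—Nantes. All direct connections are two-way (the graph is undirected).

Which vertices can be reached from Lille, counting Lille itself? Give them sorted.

Start at Lille.
Its neighbours: Bordeaux, Lyon, Marseille, Reims.
Then their neighbours: Nantes, Nice, Rennes, Toulouse.
Then next layer: Strasbourg.
Every vertex is now reached.

Bordeaux, Lille, Lyon, Marseille, Nantes, Nice, Reims, Rennes, Strasbourg, Toulouse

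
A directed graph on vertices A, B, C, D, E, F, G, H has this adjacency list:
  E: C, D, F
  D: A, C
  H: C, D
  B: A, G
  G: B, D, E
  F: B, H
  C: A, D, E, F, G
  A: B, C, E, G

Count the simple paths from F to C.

18

F→B→A→C
F→B→A→E→C
F→B→A→E→D→C
F→B→A→G→D→C
F→B→A→G→E→C
F→B→A→G→E→D→C
F→B→G→D→A→C
F→B→G→D→A→E→C
... and 10 more.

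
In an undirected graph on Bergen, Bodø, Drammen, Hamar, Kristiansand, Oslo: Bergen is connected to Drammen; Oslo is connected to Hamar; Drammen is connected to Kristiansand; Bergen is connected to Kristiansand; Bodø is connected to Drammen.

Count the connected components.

From Bergen: component {Bergen, Bodø, Drammen, Kristiansand}.
From Hamar: component {Hamar, Oslo}.
That's 2 components.

2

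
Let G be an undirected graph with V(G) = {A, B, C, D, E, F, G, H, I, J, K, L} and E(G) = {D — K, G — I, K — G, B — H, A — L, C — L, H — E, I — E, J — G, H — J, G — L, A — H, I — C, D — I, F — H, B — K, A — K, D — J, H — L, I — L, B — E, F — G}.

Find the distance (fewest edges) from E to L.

2

Distance 0: E.
Distance 1: B, H, I.
Distance 2: A, C, D, F, G, J, K, L — contains L.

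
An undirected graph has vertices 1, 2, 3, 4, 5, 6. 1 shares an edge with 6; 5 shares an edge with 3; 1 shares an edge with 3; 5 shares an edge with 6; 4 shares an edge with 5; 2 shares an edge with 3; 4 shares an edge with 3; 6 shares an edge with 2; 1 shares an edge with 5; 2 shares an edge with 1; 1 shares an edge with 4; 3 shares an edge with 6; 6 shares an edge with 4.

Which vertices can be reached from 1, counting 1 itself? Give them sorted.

1, 2, 3, 4, 5, 6

Start at 1.
Its neighbours: 2, 3, 4, 5, 6.
Every vertex is now reached.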